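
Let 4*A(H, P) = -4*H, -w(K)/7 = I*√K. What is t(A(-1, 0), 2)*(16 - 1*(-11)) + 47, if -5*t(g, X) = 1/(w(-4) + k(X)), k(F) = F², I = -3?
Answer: 104548/2225 + 567*I/4450 ≈ 46.988 + 0.12742*I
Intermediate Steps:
w(K) = 21*√K (w(K) = -(-21)*√K = 21*√K)
A(H, P) = -H (A(H, P) = (-4*H)/4 = -H)
t(g, X) = -1/(5*(X² + 42*I)) (t(g, X) = -1/(5*(21*√(-4) + X²)) = -1/(5*(21*(2*I) + X²)) = -1/(5*(42*I + X²)) = -1/(5*(X² + 42*I)))
t(A(-1, 0), 2)*(16 - 1*(-11)) + 47 = (-1/(5*2² + 210*I))*(16 - 1*(-11)) + 47 = (-1/(5*4 + 210*I))*(16 + 11) + 47 = -1/(20 + 210*I)*27 + 47 = -(20 - 210*I)/44500*27 + 47 = -27*(20 - 210*I)/44500 + 47 = 47 - 27*(20 - 210*I)/44500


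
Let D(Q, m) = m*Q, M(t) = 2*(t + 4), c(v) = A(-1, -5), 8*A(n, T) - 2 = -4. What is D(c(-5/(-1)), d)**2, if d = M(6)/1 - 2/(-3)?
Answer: 961/36 ≈ 26.694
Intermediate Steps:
A(n, T) = -1/4 (A(n, T) = 1/4 + (1/8)*(-4) = 1/4 - 1/2 = -1/4)
c(v) = -1/4
M(t) = 8 + 2*t (M(t) = 2*(4 + t) = 8 + 2*t)
d = 62/3 (d = (8 + 2*6)/1 - 2/(-3) = (8 + 12)*1 - 2*(-1/3) = 20*1 + 2/3 = 20 + 2/3 = 62/3 ≈ 20.667)
D(Q, m) = Q*m
D(c(-5/(-1)), d)**2 = (-1/4*62/3)**2 = (-31/6)**2 = 961/36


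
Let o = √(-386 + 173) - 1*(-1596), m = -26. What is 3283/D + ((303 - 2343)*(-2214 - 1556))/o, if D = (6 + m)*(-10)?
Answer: 821088856469/169828600 - 2563600*I*√213/849143 ≈ 4834.8 - 44.062*I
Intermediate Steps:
D = 200 (D = (6 - 26)*(-10) = -20*(-10) = 200)
o = 1596 + I*√213 (o = √(-213) + 1596 = I*√213 + 1596 = 1596 + I*√213 ≈ 1596.0 + 14.595*I)
3283/D + ((303 - 2343)*(-2214 - 1556))/o = 3283/200 + ((303 - 2343)*(-2214 - 1556))/(1596 + I*√213) = 3283*(1/200) + (-2040*(-3770))/(1596 + I*√213) = 3283/200 + 7690800/(1596 + I*√213)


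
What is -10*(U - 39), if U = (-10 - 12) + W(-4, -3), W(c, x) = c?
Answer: 650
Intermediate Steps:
U = -26 (U = (-10 - 12) - 4 = -22 - 4 = -26)
-10*(U - 39) = -10*(-26 - 39) = -10*(-65) = 650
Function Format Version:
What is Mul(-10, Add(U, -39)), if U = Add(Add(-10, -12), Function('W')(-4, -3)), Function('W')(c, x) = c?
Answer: 650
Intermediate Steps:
U = -26 (U = Add(Add(-10, -12), -4) = Add(-22, -4) = -26)
Mul(-10, Add(U, -39)) = Mul(-10, Add(-26, -39)) = Mul(-10, -65) = 650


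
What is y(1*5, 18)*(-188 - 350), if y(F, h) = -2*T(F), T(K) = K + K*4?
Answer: 26900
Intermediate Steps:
T(K) = 5*K (T(K) = K + 4*K = 5*K)
y(F, h) = -10*F
y(1*5, 18)*(-188 - 350) = (-10*5)*(-188 - 350) = -10*5*(-538) = -50*(-538) = 26900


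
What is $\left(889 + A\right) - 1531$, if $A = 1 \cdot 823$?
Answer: $181$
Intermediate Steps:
$A = 823$
$\left(889 + A\right) - 1531 = \left(889 + 823\right) - 1531 = 1712 - 1531 = 181$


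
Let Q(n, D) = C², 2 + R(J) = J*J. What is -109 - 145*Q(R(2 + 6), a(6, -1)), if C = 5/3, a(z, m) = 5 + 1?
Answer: -4606/9 ≈ -511.78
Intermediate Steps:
R(J) = -2 + J² (R(J) = -2 + J*J = -2 + J²)
a(z, m) = 6
C = 5/3 (C = 5*(⅓) = 5/3 ≈ 1.6667)
Q(n, D) = 25/9 (Q(n, D) = (5/3)² = 25/9)
-109 - 145*Q(R(2 + 6), a(6, -1)) = -109 - 145*25/9 = -109 - 3625/9 = -4606/9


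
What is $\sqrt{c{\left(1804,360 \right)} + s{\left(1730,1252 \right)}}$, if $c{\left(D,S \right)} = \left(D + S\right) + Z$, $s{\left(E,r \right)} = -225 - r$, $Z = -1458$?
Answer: $i \sqrt{771} \approx 27.767 i$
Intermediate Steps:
$c{\left(D,S \right)} = -1458 + D + S$ ($c{\left(D,S \right)} = \left(D + S\right) - 1458 = -1458 + D + S$)
$\sqrt{c{\left(1804,360 \right)} + s{\left(1730,1252 \right)}} = \sqrt{\left(-1458 + 1804 + 360\right) - 1477} = \sqrt{706 - 1477} = \sqrt{-771} = i \sqrt{771}$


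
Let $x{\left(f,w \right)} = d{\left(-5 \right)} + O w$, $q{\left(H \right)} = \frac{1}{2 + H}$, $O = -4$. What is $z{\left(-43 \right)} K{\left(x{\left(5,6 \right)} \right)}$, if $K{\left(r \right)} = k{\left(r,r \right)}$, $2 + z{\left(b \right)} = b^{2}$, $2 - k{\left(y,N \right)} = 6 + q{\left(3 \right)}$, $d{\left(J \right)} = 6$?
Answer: $- \frac{38787}{5} \approx -7757.4$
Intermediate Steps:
$k{\left(y,N \right)} = - \frac{21}{5}$ ($k{\left(y,N \right)} = 2 - \left(6 + \frac{1}{2 + 3}\right) = 2 - \left(6 + \frac{1}{5}\right) = 2 - \frac{31}{5} = - \frac{21}{5}$)
$x{\left(f,w \right)} = 6 - 4 w$
$z{\left(b \right)} = -2 + b^{2}$
$K{\left(r \right)} = - \frac{21}{5}$
$z{\left(-43 \right)} K{\left(x{\left(5,6 \right)} \right)} = \left(-2 + \left(-43\right)^{2}\right) \left(- \frac{21}{5}\right) = \left(-2 + 1849\right) \left(- \frac{21}{5}\right) = 1847 \left(- \frac{21}{5}\right) = - \frac{38787}{5}$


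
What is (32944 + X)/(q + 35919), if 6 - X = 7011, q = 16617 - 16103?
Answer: 25939/36433 ≈ 0.71196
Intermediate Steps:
q = 514
X = -7005 (X = 6 - 1*7011 = 6 - 7011 = -7005)
(32944 + X)/(q + 35919) = (32944 - 7005)/(514 + 35919) = 25939/36433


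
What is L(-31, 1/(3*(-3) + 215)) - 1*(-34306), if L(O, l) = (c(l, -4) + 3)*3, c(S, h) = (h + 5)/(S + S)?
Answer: 34624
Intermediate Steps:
c(S, h) = (5 + h)/(2*S) (c(S, h) = (5 + h)/((2*S)) = (5 + h)*(1/(2*S)) = (5 + h)/(2*S))
L(O, l) = 9 + 3/(2*l) (L(O, l) = ((5 - 4)/(2*l) + 3)*3 = ((½)*1/l + 3)*3 = (1/(2*l) + 3)*3 = (3 + 1/(2*l))*3 = 9 + 3/(2*l))
L(-31, 1/(3*(-3) + 215)) - 1*(-34306) = (9 + 3/(2*(1/(3*(-3) + 215)))) - 1*(-34306) = (9 + 3/(2*(1/(-9 + 215)))) + 34306 = (9 + 3/(2*(1/206))) + 34306 = (9 + (3/2)*206) + 34306 = (9 + 309) + 34306 = 318 + 34306 = 34624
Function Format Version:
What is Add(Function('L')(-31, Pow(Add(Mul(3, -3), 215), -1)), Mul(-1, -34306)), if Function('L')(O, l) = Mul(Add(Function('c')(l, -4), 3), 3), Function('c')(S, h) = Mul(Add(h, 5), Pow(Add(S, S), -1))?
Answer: 34624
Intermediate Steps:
Function('c')(S, h) = Mul(Rational(1, 2), Pow(S, -1), Add(5, h)) (Function('c')(S, h) = Mul(Add(5, h), Pow(Mul(2, S), -1)) = Mul(Add(5, h), Mul(Rational(1, 2), Pow(S, -1))) = Mul(Rational(1, 2), Pow(S, -1), Add(5, h)))
Function('L')(O, l) = Add(9, Mul(Rational(3, 2), Pow(l, -1))) (Function('L')(O, l) = Mul(Add(Mul(Rational(1, 2), Pow(l, -1), Add(5, -4)), 3), 3) = Mul(Add(Mul(Rational(1, 2), Pow(l, -1), 1), 3), 3) = Mul(Add(Mul(Rational(1, 2), Pow(l, -1)), 3), 3) = Mul(Add(3, Mul(Rational(1, 2), Pow(l, -1))), 3) = Add(9, Mul(Rational(3, 2), Pow(l, -1))))
Add(Function('L')(-31, Pow(Add(Mul(3, -3), 215), -1)), Mul(-1, -34306)) = Add(Add(9, Mul(Rational(3, 2), Pow(Pow(Add(Mul(3, -3), 215), -1), -1))), Mul(-1, -34306)) = Add(Add(9, Mul(Rational(3, 2), Pow(Pow(Add(-9, 215), -1), -1))), 34306) = Add(Add(9, Mul(Rational(3, 2), Pow(Pow(206, -1), -1))), 34306) = Add(Add(9, Mul(Rational(3, 2), Pow(Rational(1, 206), -1))), 34306) = Add(Add(9, Mul(Rational(3, 2), 206)), 34306) = Add(Add(9, 309), 34306) = Add(318, 34306) = 34624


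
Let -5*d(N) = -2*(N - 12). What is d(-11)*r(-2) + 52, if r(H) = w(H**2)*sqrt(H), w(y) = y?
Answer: 52 - 184*I*sqrt(2)/5 ≈ 52.0 - 52.043*I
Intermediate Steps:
d(N) = -24/5 + 2*N/5 (d(N) = -(-2)*(N - 12)/5 = -(-2)*(-12 + N)/5 = -(24 - 2*N)/5 = -24/5 + 2*N/5)
r(H) = H**(5/2) (r(H) = H**2*sqrt(H) = H**(5/2))
d(-11)*r(-2) + 52 = (-24/5 + (2/5)*(-11))*(-2)**(5/2) + 52 = (-24/5 - 22/5)*(4*I*sqrt(2)) + 52 = -184*I*sqrt(2)/5 + 52 = 52 - 184*I*sqrt(2)/5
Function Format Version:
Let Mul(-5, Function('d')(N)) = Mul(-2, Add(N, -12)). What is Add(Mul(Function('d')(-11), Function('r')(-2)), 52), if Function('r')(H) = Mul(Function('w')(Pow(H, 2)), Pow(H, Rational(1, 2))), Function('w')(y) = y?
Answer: Add(52, Mul(Rational(-184, 5), I, Pow(2, Rational(1, 2)))) ≈ Add(52.000, Mul(-52.043, I))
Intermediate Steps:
Function('d')(N) = Add(Rational(-24, 5), Mul(Rational(2, 5), N)) (Function('d')(N) = Mul(Rational(-1, 5), Mul(-2, Add(N, -12))) = Mul(Rational(-1, 5), Mul(-2, Add(-12, N))) = Mul(Rational(-1, 5), Add(24, Mul(-2, N))) = Add(Rational(-24, 5), Mul(Rational(2, 5), N)))
Function('r')(H) = Pow(H, Rational(5, 2)) (Function('r')(H) = Mul(Pow(H, 2), Pow(H, Rational(1, 2))) = Pow(H, Rational(5, 2)))
Add(Mul(Function('d')(-11), Function('r')(-2)), 52) = Add(Mul(Add(Rational(-24, 5), Mul(Rational(2, 5), -11)), Pow(-2, Rational(5, 2))), 52) = Add(Mul(Add(Rational(-24, 5), Rational(-22, 5)), Mul(4, I, Pow(2, Rational(1, 2)))), 52) = Add(Mul(Rational(-46, 5), Mul(4, I, Pow(2, Rational(1, 2)))), 52) = Add(Mul(Rational(-184, 5), I, Pow(2, Rational(1, 2))), 52) = Add(52, Mul(Rational(-184, 5), I, Pow(2, Rational(1, 2))))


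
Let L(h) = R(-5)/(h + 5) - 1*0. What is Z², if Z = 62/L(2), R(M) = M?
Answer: 188356/25 ≈ 7534.2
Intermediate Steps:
L(h) = -5/(5 + h) (L(h) = -5/(h + 5) - 1*0 = -5/(5 + h) + 0 = -5/(5 + h))
Z = -434/5 (Z = 62/((-5/(5 + 2))) = 62/((-5/7)) = 62/((-5*⅐)) = 62/(-5/7) = 62*(-7/5) = -434/5 ≈ -86.800)
Z² = (-434/5)² = 188356/25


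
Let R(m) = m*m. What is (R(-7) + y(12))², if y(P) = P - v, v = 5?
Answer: 3136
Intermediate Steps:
R(m) = m²
y(P) = -5 + P (y(P) = P - 1*5 = P - 5 = -5 + P)
(R(-7) + y(12))² = ((-7)² + (-5 + 12))² = (49 + 7)² = 56² = 3136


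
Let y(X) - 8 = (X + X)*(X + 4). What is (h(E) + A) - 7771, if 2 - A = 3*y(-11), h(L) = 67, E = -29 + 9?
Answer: -8188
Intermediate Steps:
E = -20
y(X) = 8 + 2*X*(4 + X) (y(X) = 8 + (X + X)*(X + 4) = 8 + (2*X)*(4 + X) = 8 + 2*X*(4 + X))
A = -484 (A = 2 - 3*(8 + 2*(-11)² + 8*(-11)) = 2 - 3*(8 + 2*121 - 88) = 2 - 3*(8 + 242 - 88) = 2 - 3*162 = 2 - 1*486 = 2 - 486 = -484)
(h(E) + A) - 7771 = (67 - 484) - 7771 = -417 - 7771 = -8188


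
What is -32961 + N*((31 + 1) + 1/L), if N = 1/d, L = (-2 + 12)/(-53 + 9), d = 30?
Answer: -824002/25 ≈ -32960.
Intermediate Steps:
L = -5/22 (L = 10/(-44) = 10*(-1/44) = -5/22 ≈ -0.22727)
N = 1/30 ≈ 0.033333
-32961 + N*((31 + 1) + 1/L) = -32961 + ((31 + 1) + 1/(-5/22))/30 = -32961 + (32 - 22/5)/30 = -32961 + (1/30)*(138/5) = -32961 + 23/25 = -824002/25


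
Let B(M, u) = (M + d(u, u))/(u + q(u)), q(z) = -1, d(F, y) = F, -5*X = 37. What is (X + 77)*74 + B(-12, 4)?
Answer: 77216/15 ≈ 5147.7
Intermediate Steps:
X = -37/5 (X = -⅕*37 = -37/5 ≈ -7.4000)
B(M, u) = (M + u)/(-1 + u) (B(M, u) = (M + u)/(u - 1) = (M + u)/(-1 + u))
(X + 77)*74 + B(-12, 4) = (-37/5 + 77)*74 + (-12 + 4)/(-1 + 4) = (348/5)*74 - 8/3 = 25752/5 + (⅓)*(-8) = 25752/5 - 8/3 = 77216/15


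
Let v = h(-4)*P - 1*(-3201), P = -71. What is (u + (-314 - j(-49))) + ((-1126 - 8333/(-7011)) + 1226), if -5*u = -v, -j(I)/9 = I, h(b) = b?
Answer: 302795/7011 ≈ 43.189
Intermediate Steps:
j(I) = -9*I
v = 3485 (v = -4*(-71) - 1*(-3201) = 284 + 3201 = 3485)
u = 697 (u = -(-1)*3485/5 = -⅕*(-3485) = 697)
(u + (-314 - j(-49))) + ((-1126 - 8333/(-7011)) + 1226) = (697 + (-314 - (-9)*(-49))) + ((-1126 - 8333/(-7011)) + 1226) = (697 + (-314 - 1*441)) + ((-1126 - 8333*(-1/7011)) + 1226) = (697 + (-314 - 441)) + ((-1126 + 8333/7011) + 1226) = (697 - 755) + (-7886053/7011 + 1226) = -58 + 709433/7011 = 302795/7011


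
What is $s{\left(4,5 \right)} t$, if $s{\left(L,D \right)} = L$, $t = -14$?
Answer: $-56$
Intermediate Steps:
$s{\left(4,5 \right)} t = 4 \left(-14\right) = -56$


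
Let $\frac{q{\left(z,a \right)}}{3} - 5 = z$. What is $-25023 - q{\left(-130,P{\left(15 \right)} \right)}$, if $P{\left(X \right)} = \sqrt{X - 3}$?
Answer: $-24648$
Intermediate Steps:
$P{\left(X \right)} = \sqrt{-3 + X}$
$q{\left(z,a \right)} = 15 + 3 z$
$-25023 - q{\left(-130,P{\left(15 \right)} \right)} = -25023 - \left(15 + 3 \left(-130\right)\right) = -25023 - \left(15 - 390\right) = -25023 - -375 = -25023 + 375 = -24648$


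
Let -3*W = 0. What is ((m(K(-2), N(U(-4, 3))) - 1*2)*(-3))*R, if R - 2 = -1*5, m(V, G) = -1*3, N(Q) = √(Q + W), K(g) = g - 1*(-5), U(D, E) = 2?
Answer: -45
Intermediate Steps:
K(g) = 5 + g (K(g) = g + 5 = 5 + g)
W = 0 (W = -⅓*0 = 0)
N(Q) = √Q (N(Q) = √(Q + 0) = √Q)
m(V, G) = -3
R = -3 (R = 2 - 1*5 = 2 - 5 = -3)
((m(K(-2), N(U(-4, 3))) - 1*2)*(-3))*R = ((-3 - 1*2)*(-3))*(-3) = ((-3 - 2)*(-3))*(-3) = -5*(-3)*(-3) = 15*(-3) = -45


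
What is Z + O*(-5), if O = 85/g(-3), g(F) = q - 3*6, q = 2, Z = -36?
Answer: -151/16 ≈ -9.4375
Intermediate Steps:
g(F) = -16 (g(F) = 2 - 3*6 = 2 - 18 = -16)
O = -85/16 (O = 85/(-16) = 85*(-1/16) = -85/16 ≈ -5.3125)
Z + O*(-5) = -36 - 85/16*(-5) = -36 + 425/16 = -151/16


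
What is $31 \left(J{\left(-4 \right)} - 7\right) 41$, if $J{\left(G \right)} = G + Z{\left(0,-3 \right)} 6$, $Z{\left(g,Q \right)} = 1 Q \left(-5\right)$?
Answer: $100409$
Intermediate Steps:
$Z{\left(g,Q \right)} = - 5 Q$ ($Z{\left(g,Q \right)} = Q \left(-5\right) = - 5 Q$)
$J{\left(G \right)} = 90 + G$ ($J{\left(G \right)} = G + \left(-5\right) \left(-3\right) 6 = G + 15 \cdot 6 = G + 90 = 90 + G$)
$31 \left(J{\left(-4 \right)} - 7\right) 41 = 31 \left(\left(90 - 4\right) - 7\right) 41 = 31 \left(86 - 7\right) 41 = 31 \cdot 79 \cdot 41 = 2449 \cdot 41 = 100409$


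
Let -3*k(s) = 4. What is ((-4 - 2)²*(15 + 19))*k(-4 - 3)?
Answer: -1632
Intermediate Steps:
k(s) = -4/3 (k(s) = -⅓*4 = -4/3)
((-4 - 2)²*(15 + 19))*k(-4 - 3) = ((-4 - 2)²*(15 + 19))*(-4/3) = ((-6)²*34)*(-4/3) = (36*34)*(-4/3) = 1224*(-4/3) = -1632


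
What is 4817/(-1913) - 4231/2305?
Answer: -19197088/4409465 ≈ -4.3536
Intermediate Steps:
4817/(-1913) - 4231/2305 = 4817*(-1/1913) - 4231*1/2305 = -4817/1913 - 4231/2305 = -19197088/4409465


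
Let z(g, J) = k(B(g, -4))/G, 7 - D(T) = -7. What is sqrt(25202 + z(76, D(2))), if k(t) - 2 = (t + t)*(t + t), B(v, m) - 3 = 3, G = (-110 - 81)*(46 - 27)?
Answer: 14*sqrt(1693371238)/3629 ≈ 158.75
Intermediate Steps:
D(T) = 14 (D(T) = 7 - 1*(-7) = 7 + 7 = 14)
G = -3629 (G = -191*19 = -3629)
B(v, m) = 6 (B(v, m) = 3 + 3 = 6)
k(t) = 2 + 4*t**2 (k(t) = 2 + (t + t)*(t + t) = 2 + (2*t)*(2*t) = 2 + 4*t**2)
z(g, J) = -146/3629 (z(g, J) = (2 + 4*6**2)/(-3629) = (2 + 4*36)*(-1/3629) = (2 + 144)*(-1/3629) = 146*(-1/3629) = -146/3629)
sqrt(25202 + z(76, D(2))) = sqrt(25202 - 146/3629) = sqrt(91457912/3629) = 14*sqrt(1693371238)/3629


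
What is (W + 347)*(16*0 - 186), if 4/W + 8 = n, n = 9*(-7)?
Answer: -4581738/71 ≈ -64532.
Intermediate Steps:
n = -63
W = -4/71 (W = 4/(-8 - 63) = 4/(-71) = 4*(-1/71) = -4/71 ≈ -0.056338)
(W + 347)*(16*0 - 186) = (-4/71 + 347)*(16*0 - 186) = 24633*(0 - 186)/71 = (24633/71)*(-186) = -4581738/71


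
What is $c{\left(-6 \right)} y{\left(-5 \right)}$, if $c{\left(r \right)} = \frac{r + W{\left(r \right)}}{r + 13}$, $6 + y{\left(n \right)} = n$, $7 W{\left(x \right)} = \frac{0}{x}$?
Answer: $\frac{66}{7} \approx 9.4286$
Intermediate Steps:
$W{\left(x \right)} = 0$ ($W{\left(x \right)} = \frac{0 \frac{1}{x}}{7} = \frac{1}{7} \cdot 0 = 0$)
$y{\left(n \right)} = -6 + n$
$c{\left(r \right)} = \frac{r}{13 + r}$ ($c{\left(r \right)} = \frac{r + 0}{r + 13} = \frac{r}{13 + r}$)
$c{\left(-6 \right)} y{\left(-5 \right)} = - \frac{6}{13 - 6} \left(-6 - 5\right) = - \frac{6}{7} \left(-11\right) = \left(-6\right) \frac{1}{7} \left(-11\right) = \left(- \frac{6}{7}\right) \left(-11\right) = \frac{66}{7}$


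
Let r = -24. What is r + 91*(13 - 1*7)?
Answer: 522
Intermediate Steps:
r + 91*(13 - 1*7) = -24 + 91*(13 - 1*7) = -24 + 91*(13 - 7) = -24 + 91*6 = -24 + 546 = 522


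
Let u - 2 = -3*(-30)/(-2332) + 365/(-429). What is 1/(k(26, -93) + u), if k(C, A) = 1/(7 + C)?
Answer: 45474/51881 ≈ 0.87651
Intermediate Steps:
u = 50503/45474 (u = 2 + (-3*(-30)/(-2332) + 365/(-429)) = 2 + (90*(-1/2332) + 365*(-1/429)) = 2 + (-45/1166 - 365/429) = 2 - 40445/45474 = 50503/45474 ≈ 1.1106)
1/(k(26, -93) + u) = 1/(1/(7 + 26) + 50503/45474) = 1/(1/33 + 50503/45474) = 1/(51881/45474) = 45474/51881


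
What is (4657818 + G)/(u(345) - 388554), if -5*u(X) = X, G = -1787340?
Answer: -956826/129541 ≈ -7.3863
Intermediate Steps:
u(X) = -X/5
(4657818 + G)/(u(345) - 388554) = (4657818 - 1787340)/(-⅕*345 - 388554) = 2870478/(-69 - 388554) = 2870478/(-388623) = 2870478*(-1/388623) = -956826/129541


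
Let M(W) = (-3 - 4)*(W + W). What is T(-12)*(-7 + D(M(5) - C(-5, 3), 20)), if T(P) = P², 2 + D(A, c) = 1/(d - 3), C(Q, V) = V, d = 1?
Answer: -1368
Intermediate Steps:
M(W) = -14*W
D(A, c) = -5/2 (D(A, c) = -2 + 1/(1 - 3) = -2 + 1/(-2) = -2 - ½ = -5/2)
T(-12)*(-7 + D(M(5) - C(-5, 3), 20)) = (-12)²*(-7 - 5/2) = 144*(-19/2) = -1368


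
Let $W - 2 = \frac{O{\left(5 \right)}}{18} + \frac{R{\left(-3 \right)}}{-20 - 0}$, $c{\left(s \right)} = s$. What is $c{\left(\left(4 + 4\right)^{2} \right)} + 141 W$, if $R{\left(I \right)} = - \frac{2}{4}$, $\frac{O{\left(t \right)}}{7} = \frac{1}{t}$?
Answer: $\frac{43259}{120} \approx 360.49$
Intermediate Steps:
$O{\left(t \right)} = \frac{7}{t}$
$R{\left(I \right)} = - \frac{1}{2}$ ($R{\left(I \right)} = \left(-2\right) \frac{1}{4} = - \frac{1}{2}$)
$W = \frac{757}{360}$ ($W = 2 + \left(\frac{7 \cdot \frac{1}{5}}{18} - \frac{1}{2 \left(-20 - 0\right)}\right) = 2 + \left(7 \cdot \frac{1}{5} \cdot \frac{1}{18} - \frac{1}{2 \left(-20 + 0\right)}\right) = 2 + \left(\frac{7}{5} \cdot \frac{1}{18} - \frac{1}{2 \left(-20\right)}\right) = 2 + \left(\frac{7}{90} - - \frac{1}{40}\right) = 2 + \left(\frac{7}{90} + \frac{1}{40}\right) = 2 + \frac{37}{360} = \frac{757}{360} \approx 2.1028$)
$c{\left(\left(4 + 4\right)^{2} \right)} + 141 W = \left(4 + 4\right)^{2} + 141 \cdot \frac{757}{360} = 8^{2} + \frac{35579}{120} = 64 + \frac{35579}{120} = \frac{43259}{120}$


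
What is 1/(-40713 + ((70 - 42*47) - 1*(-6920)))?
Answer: -1/35697 ≈ -2.8014e-5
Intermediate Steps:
1/(-40713 + ((70 - 42*47) - 1*(-6920))) = 1/(-40713 + ((70 - 1974) + 6920)) = 1/(-40713 + (-1904 + 6920)) = 1/(-40713 + 5016) = 1/(-35697) = -1/35697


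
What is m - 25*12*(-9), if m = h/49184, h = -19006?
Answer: 66388897/24592 ≈ 2699.6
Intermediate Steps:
m = -9503/24592 (m = -19006/49184 = -19006*1/49184 = -9503/24592 ≈ -0.38643)
m - 25*12*(-9) = -9503/24592 - 25*12*(-9) = -9503/24592 - 300*(-9) = -9503/24592 + 2700 = 66388897/24592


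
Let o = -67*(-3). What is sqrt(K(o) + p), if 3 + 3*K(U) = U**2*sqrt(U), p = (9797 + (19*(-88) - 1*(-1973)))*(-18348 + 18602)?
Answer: sqrt(2564891 + 13467*sqrt(201)) ≈ 1660.1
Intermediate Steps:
o = 201
p = 2564892 (p = (9797 + (-1672 + 1973))*254 = (9797 + 301)*254 = 10098*254 = 2564892)
K(U) = -1 + U**(5/2)/3 (K(U) = -1 + (U**2*sqrt(U))/3 = -1 + U**(5/2)/3)
sqrt(K(o) + p) = sqrt((-1 + 201**(5/2)/3) + 2564892) = sqrt((-1 + (40401*sqrt(201))/3) + 2564892) = sqrt((-1 + 13467*sqrt(201)) + 2564892) = sqrt(2564891 + 13467*sqrt(201))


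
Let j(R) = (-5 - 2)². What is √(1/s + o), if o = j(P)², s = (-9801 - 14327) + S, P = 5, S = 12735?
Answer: 4*√19478179166/11393 ≈ 49.000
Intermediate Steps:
j(R) = 49 (j(R) = (-7)² = 49)
s = -11393 (s = (-9801 - 14327) + 12735 = -24128 + 12735 = -11393)
o = 2401 (o = 49² = 2401)
√(1/s + o) = √(1/(-11393) + 2401) = √(-1/11393 + 2401) = √(27354592/11393) = 4*√19478179166/11393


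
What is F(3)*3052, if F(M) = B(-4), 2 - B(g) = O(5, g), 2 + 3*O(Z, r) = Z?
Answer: 3052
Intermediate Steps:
O(Z, r) = -2/3 + Z/3
B(g) = 1 (B(g) = 2 - (-2/3 + (1/3)*5) = 2 - (-2/3 + 5/3) = 2 - 1*1 = 2 - 1 = 1)
F(M) = 1
F(3)*3052 = 1*3052 = 3052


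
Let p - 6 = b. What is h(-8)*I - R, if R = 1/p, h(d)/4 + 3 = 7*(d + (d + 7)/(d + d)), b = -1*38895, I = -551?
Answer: 20077885147/155556 ≈ 1.2907e+5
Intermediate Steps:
b = -38895
h(d) = -12 + 28*d + 14*(7 + d)/d (h(d) = -12 + 4*(7*(d + (d + 7)/(d + d))) = -12 + 4*(7*(d + (7 + d)/((2*d)))) = -12 + 4*(7*(d + (7 + d)*(1/(2*d)))) = -12 + 4*(7*(d + (7 + d)/(2*d))) = -12 + 4*(7*d + 7*(7 + d)/(2*d)) = -12 + (28*d + 14*(7 + d)/d) = -12 + 28*d + 14*(7 + d)/d)
p = -38889 (p = 6 - 38895 = -38889)
R = -1/38889 (R = 1/(-38889) = -1/38889 ≈ -2.5714e-5)
h(-8)*I - R = (2 + 28*(-8) + 98/(-8))*(-551) - 1*(-1/38889) = (2 - 224 + 98*(-⅛))*(-551) + 1/38889 = (2 - 224 - 49/4)*(-551) + 1/38889 = -937/4*(-551) + 1/38889 = 516287/4 + 1/38889 = 20077885147/155556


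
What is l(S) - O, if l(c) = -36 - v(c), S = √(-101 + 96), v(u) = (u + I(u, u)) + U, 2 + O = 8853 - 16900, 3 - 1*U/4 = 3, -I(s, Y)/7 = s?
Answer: 8013 + 6*I*√5 ≈ 8013.0 + 13.416*I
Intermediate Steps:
I(s, Y) = -7*s
U = 0 (U = 12 - 4*3 = 12 - 12 = 0)
O = -8049 (O = -2 + (8853 - 16900) = -2 - 8047 = -8049)
v(u) = -6*u (v(u) = (u - 7*u) + 0 = -6*u + 0 = -6*u)
S = I*√5 (S = √(-5) = I*√5 ≈ 2.2361*I)
l(c) = -36 + 6*c (l(c) = -36 - (-6)*c = -36 + 6*c)
l(S) - O = (-36 + 6*(I*√5)) - 1*(-8049) = (-36 + 6*I*√5) + 8049 = 8013 + 6*I*√5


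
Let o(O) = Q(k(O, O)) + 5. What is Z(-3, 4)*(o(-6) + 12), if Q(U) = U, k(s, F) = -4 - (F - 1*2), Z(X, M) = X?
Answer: -63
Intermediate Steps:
k(s, F) = -2 - F (k(s, F) = -4 - (F - 2) = -4 - (-2 + F) = -4 + (2 - F) = -2 - F)
o(O) = 3 - O (o(O) = (-2 - O) + 5 = 3 - O)
Z(-3, 4)*(o(-6) + 12) = -3*((3 - 1*(-6)) + 12) = -3*((3 + 6) + 12) = -3*(9 + 12) = -3*21 = -63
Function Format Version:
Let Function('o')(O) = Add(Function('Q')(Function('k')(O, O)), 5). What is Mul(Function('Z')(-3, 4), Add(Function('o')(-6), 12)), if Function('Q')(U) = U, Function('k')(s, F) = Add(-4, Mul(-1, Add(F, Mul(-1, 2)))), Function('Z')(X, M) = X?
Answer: -63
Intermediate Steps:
Function('k')(s, F) = Add(-2, Mul(-1, F)) (Function('k')(s, F) = Add(-4, Mul(-1, Add(F, -2))) = Add(-4, Mul(-1, Add(-2, F))) = Add(-4, Add(2, Mul(-1, F))) = Add(-2, Mul(-1, F)))
Function('o')(O) = Add(3, Mul(-1, O)) (Function('o')(O) = Add(Add(-2, Mul(-1, O)), 5) = Add(3, Mul(-1, O)))
Mul(Function('Z')(-3, 4), Add(Function('o')(-6), 12)) = Mul(-3, Add(Add(3, Mul(-1, -6)), 12)) = Mul(-3, Add(Add(3, 6), 12)) = Mul(-3, Add(9, 12)) = Mul(-3, 21) = -63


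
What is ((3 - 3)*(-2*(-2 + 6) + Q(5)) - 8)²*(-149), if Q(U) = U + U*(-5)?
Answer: -9536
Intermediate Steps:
Q(U) = -4*U (Q(U) = U - 5*U = -4*U)
((3 - 3)*(-2*(-2 + 6) + Q(5)) - 8)²*(-149) = ((3 - 3)*(-2*(-2 + 6) - 4*5) - 8)²*(-149) = (0*(-2*4 - 20) - 8)²*(-149) = (0*(-8 - 20) - 8)²*(-149) = (0*(-28) - 8)²*(-149) = (0 - 8)²*(-149) = (-8)²*(-149) = 64*(-149) = -9536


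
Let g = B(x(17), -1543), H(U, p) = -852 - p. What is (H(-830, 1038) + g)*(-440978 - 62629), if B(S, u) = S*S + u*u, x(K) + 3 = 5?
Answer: -1198062419541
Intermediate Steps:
x(K) = 2 (x(K) = -3 + 5 = 2)
B(S, u) = S**2 + u**2
g = 2380853 (g = 2**2 + (-1543)**2 = 4 + 2380849 = 2380853)
(H(-830, 1038) + g)*(-440978 - 62629) = ((-852 - 1*1038) + 2380853)*(-440978 - 62629) = ((-852 - 1038) + 2380853)*(-503607) = (-1890 + 2380853)*(-503607) = 2378963*(-503607) = -1198062419541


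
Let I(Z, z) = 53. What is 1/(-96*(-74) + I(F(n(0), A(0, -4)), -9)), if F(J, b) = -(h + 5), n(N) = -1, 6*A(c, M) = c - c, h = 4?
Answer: 1/7157 ≈ 0.00013972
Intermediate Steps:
A(c, M) = 0 (A(c, M) = (c - c)/6 = (1/6)*0 = 0)
F(J, b) = -9 (F(J, b) = -(4 + 5) = -1*9 = -9)
1/(-96*(-74) + I(F(n(0), A(0, -4)), -9)) = 1/(-96*(-74) + 53) = 1/(7104 + 53) = 1/7157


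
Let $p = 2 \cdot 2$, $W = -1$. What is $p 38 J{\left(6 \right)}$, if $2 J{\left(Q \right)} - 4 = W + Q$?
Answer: $684$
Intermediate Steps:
$J{\left(Q \right)} = \frac{3}{2} + \frac{Q}{2}$ ($J{\left(Q \right)} = 2 + \frac{-1 + Q}{2} = 2 + \left(- \frac{1}{2} + \frac{Q}{2}\right) = \frac{3}{2} + \frac{Q}{2}$)
$p = 4$
$p 38 J{\left(6 \right)} = 4 \cdot 38 \left(\frac{3}{2} + \frac{1}{2} \cdot 6\right) = 152 \left(\frac{3}{2} + 3\right) = 152 \cdot \frac{9}{2} = 684$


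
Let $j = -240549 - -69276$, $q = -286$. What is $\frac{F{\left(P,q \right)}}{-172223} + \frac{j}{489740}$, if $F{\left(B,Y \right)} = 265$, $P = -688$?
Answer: $- \frac{29626930979}{84344492020} \approx -0.35126$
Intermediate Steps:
$j = -171273$ ($j = -240549 + 69276 = -171273$)
$\frac{F{\left(P,q \right)}}{-172223} + \frac{j}{489740} = \frac{265}{-172223} - \frac{171273}{489740} = 265 \left(- \frac{1}{172223}\right) - \frac{171273}{489740} = - \frac{265}{172223} - \frac{171273}{489740} = - \frac{29626930979}{84344492020}$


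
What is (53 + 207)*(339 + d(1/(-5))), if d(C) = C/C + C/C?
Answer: 88660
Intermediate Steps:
d(C) = 2 (d(C) = 1 + 1 = 2)
(53 + 207)*(339 + d(1/(-5))) = (53 + 207)*(339 + 2) = 260*341 = 88660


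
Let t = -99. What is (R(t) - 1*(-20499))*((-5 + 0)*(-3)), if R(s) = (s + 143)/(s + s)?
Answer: 922445/3 ≈ 3.0748e+5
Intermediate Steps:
R(s) = (143 + s)/(2*s) (R(s) = (143 + s)/((2*s)) = (143 + s)*(1/(2*s)) = (143 + s)/(2*s))
(R(t) - 1*(-20499))*((-5 + 0)*(-3)) = ((½)*(143 - 99)/(-99) - 1*(-20499))*((-5 + 0)*(-3)) = ((½)*(-1/99)*44 + 20499)*(-5*(-3)) = (-2/9 + 20499)*15 = (184489/9)*15 = 922445/3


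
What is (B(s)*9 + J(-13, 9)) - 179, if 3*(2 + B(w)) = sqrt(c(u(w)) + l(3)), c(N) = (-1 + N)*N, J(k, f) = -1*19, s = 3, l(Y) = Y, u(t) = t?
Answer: -207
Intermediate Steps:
J(k, f) = -19
c(N) = N*(-1 + N)
B(w) = -2 + sqrt(3 + w*(-1 + w))/3 (B(w) = -2 + sqrt(w*(-1 + w) + 3)/3 = -2 + sqrt(3 + w*(-1 + w))/3)
(B(s)*9 + J(-13, 9)) - 179 = ((-2 + sqrt(3 + 3*(-1 + 3))/3)*9 - 19) - 179 = ((-2 + sqrt(3 + 3*2)/3)*9 - 19) - 179 = ((-2 + sqrt(3 + 6)/3)*9 - 19) - 179 = ((-2 + sqrt(9)/3)*9 - 19) - 179 = ((-2 + (1/3)*3)*9 - 19) - 179 = ((-2 + 1)*9 - 19) - 179 = (-1*9 - 19) - 179 = (-9 - 19) - 179 = -28 - 179 = -207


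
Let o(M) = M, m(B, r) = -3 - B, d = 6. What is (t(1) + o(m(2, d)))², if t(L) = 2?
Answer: 9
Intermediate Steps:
(t(1) + o(m(2, d)))² = (2 + (-3 - 1*2))² = (2 + (-3 - 2))² = (2 - 5)² = (-3)² = 9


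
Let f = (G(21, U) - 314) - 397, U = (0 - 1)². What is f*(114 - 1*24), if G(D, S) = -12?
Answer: -65070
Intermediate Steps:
U = 1 (U = (-1)² = 1)
f = -723 (f = (-12 - 314) - 397 = -326 - 397 = -723)
f*(114 - 1*24) = -723*(114 - 1*24) = -723*(114 - 24) = -723*90 = -65070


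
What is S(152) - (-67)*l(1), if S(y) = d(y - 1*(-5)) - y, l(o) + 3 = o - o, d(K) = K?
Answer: -196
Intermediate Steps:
l(o) = -3 (l(o) = -3 + (o - o) = -3 + 0 = -3)
S(y) = 5 (S(y) = (y - 1*(-5)) - y = (y + 5) - y = (5 + y) - y = 5)
S(152) - (-67)*l(1) = 5 - (-67)*(-3) = 5 - 1*201 = 5 - 201 = -196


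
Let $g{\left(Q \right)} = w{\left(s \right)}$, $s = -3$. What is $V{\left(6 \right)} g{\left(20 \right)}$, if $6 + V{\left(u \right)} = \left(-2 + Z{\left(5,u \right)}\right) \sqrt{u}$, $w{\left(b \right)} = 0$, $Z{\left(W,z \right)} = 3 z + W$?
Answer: $0$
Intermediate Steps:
$Z{\left(W,z \right)} = W + 3 z$
$g{\left(Q \right)} = 0$
$V{\left(u \right)} = -6 + \sqrt{u} \left(3 + 3 u\right)$ ($V{\left(u \right)} = -6 + \left(-2 + \left(5 + 3 u\right)\right) \sqrt{u} = -6 + \left(3 + 3 u\right) \sqrt{u} = -6 + \sqrt{u} \left(3 + 3 u\right)$)
$V{\left(6 \right)} g{\left(20 \right)} = \left(-6 + 3 \sqrt{6} + 3 \cdot 6^{\frac{3}{2}}\right) 0 = \left(-6 + 3 \sqrt{6} + 3 \cdot 6 \sqrt{6}\right) 0 = \left(-6 + 3 \sqrt{6} + 18 \sqrt{6}\right) 0 = \left(-6 + 21 \sqrt{6}\right) 0 = 0$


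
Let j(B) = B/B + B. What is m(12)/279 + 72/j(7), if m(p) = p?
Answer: 841/93 ≈ 9.0430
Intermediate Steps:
j(B) = 1 + B
m(12)/279 + 72/j(7) = 12/279 + 72/(1 + 7) = 12*(1/279) + 72/8 = 4/93 + 72*(1/8) = 4/93 + 9 = 841/93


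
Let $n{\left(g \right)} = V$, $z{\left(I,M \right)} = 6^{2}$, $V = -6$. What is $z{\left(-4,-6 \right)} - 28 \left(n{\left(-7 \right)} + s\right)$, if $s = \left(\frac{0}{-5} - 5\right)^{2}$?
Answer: $-496$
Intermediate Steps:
$s = 25$ ($s = \left(0 \left(- \frac{1}{5}\right) - 5\right)^{2} = \left(0 - 5\right)^{2} = \left(-5\right)^{2} = 25$)
$z{\left(I,M \right)} = 36$
$n{\left(g \right)} = -6$
$z{\left(-4,-6 \right)} - 28 \left(n{\left(-7 \right)} + s\right) = 36 - 28 \left(-6 + 25\right) = 36 - 532 = -496$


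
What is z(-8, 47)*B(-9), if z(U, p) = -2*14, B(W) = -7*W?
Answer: -1764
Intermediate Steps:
z(U, p) = -28
z(-8, 47)*B(-9) = -(-196)*(-9) = -28*63 = -1764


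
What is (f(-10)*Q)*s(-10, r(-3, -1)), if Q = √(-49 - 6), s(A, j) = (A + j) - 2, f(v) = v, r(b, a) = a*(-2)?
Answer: 100*I*√55 ≈ 741.62*I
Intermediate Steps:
r(b, a) = -2*a
s(A, j) = -2 + A + j
Q = I*√55 (Q = √(-55) = I*√55 ≈ 7.4162*I)
(f(-10)*Q)*s(-10, r(-3, -1)) = (-10*I*√55)*(-2 - 10 - 2*(-1)) = (-10*I*√55)*(-2 - 10 + 2) = -10*I*√55*(-10) = 100*I*√55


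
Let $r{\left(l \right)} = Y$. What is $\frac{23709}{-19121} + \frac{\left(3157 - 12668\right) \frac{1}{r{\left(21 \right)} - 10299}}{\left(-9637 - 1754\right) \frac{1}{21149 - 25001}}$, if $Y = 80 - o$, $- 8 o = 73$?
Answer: $- \frac{5484930395535}{5930094451723} \approx -0.92493$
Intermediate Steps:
$o = - \frac{73}{8}$ ($o = \left(- \frac{1}{8}\right) 73 = - \frac{73}{8} \approx -9.125$)
$Y = \frac{713}{8}$ ($Y = 80 - - \frac{73}{8} = 80 + \frac{73}{8} = \frac{713}{8} \approx 89.125$)
$r{\left(l \right)} = \frac{713}{8}$
$\frac{23709}{-19121} + \frac{\left(3157 - 12668\right) \frac{1}{r{\left(21 \right)} - 10299}}{\left(-9637 - 1754\right) \frac{1}{21149 - 25001}} = \frac{23709}{-19121} + \frac{\left(3157 - 12668\right) \frac{1}{\frac{713}{8} - 10299}}{\left(-9637 - 1754\right) \frac{1}{21149 - 25001}} = 23709 \left(- \frac{1}{19121}\right) + \frac{\left(-9511\right) \frac{1}{- \frac{81679}{8}}}{\left(-11391\right) \frac{1}{-3852}} = - \frac{23709}{19121} + \frac{\left(-9511\right) \left(- \frac{8}{81679}\right)}{\left(-11391\right) \left(- \frac{1}{3852}\right)} = - \frac{23709}{19121} + \frac{76088}{81679 \cdot \frac{3797}{1284}} = - \frac{23709}{19121} + \frac{76088}{81679} \cdot \frac{1284}{3797} = - \frac{23709}{19121} + \frac{97696992}{310135163} = - \frac{5484930395535}{5930094451723}$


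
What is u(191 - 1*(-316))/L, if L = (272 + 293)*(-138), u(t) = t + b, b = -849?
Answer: 57/12995 ≈ 0.0043863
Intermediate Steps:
u(t) = -849 + t (u(t) = t - 849 = -849 + t)
L = -77970 (L = 565*(-138) = -77970)
u(191 - 1*(-316))/L = (-849 + (191 - 1*(-316)))/(-77970) = (-849 + (191 + 316))*(-1/77970) = (-849 + 507)*(-1/77970) = -342*(-1/77970) = 57/12995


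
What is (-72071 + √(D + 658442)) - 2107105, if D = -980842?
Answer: -2179176 + 20*I*√806 ≈ -2.1792e+6 + 567.8*I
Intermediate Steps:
(-72071 + √(D + 658442)) - 2107105 = (-72071 + √(-980842 + 658442)) - 2107105 = (-72071 + √(-322400)) - 2107105 = (-72071 + 20*I*√806) - 2107105 = -2179176 + 20*I*√806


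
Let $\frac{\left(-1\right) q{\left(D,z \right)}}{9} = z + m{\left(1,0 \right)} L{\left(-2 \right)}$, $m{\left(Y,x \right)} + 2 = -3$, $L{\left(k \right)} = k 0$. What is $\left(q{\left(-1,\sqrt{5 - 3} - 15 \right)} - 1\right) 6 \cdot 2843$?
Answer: $2285772 - 153522 \sqrt{2} \approx 2.0687 \cdot 10^{6}$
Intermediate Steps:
$L{\left(k \right)} = 0$
$m{\left(Y,x \right)} = -5$ ($m{\left(Y,x \right)} = -2 - 3 = -5$)
$q{\left(D,z \right)} = - 9 z$ ($q{\left(D,z \right)} = - 9 \left(z - 0\right) = - 9 \left(z + 0\right) = - 9 z$)
$\left(q{\left(-1,\sqrt{5 - 3} - 15 \right)} - 1\right) 6 \cdot 2843 = \left(- 9 \left(\sqrt{5 - 3} - 15\right) - 1\right) 6 \cdot 2843 = \left(- 9 \left(\sqrt{2} - 15\right) - 1\right) 6 \cdot 2843 = \left(- 9 \left(-15 + \sqrt{2}\right) - 1\right) 6 \cdot 2843 = \left(\left(135 - 9 \sqrt{2}\right) - 1\right) 6 \cdot 2843 = \left(134 - 9 \sqrt{2}\right) 6 \cdot 2843 = \left(804 - 54 \sqrt{2}\right) 2843 = 2285772 - 153522 \sqrt{2}$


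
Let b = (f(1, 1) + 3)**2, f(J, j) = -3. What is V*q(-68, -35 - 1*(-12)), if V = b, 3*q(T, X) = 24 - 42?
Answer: 0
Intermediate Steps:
q(T, X) = -6 (q(T, X) = (24 - 42)/3 = (1/3)*(-18) = -6)
b = 0 (b = (-3 + 3)**2 = 0**2 = 0)
V = 0
V*q(-68, -35 - 1*(-12)) = 0*(-6) = 0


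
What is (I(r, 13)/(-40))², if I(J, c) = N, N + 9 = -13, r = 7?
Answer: 121/400 ≈ 0.30250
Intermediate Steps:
N = -22 (N = -9 - 13 = -22)
I(J, c) = -22
(I(r, 13)/(-40))² = (-22/(-40))² = (-22*(-1/40))² = (11/20)² = 121/400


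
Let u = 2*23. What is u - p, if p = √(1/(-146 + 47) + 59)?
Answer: 46 - 4*√4015/33 ≈ 38.320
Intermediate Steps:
u = 46
p = 4*√4015/33 (p = √(1/(-99) + 59) = √(-1/99 + 59) = √(5840/99) = 4*√4015/33 ≈ 7.6805)
u - p = 46 - 4*√4015/33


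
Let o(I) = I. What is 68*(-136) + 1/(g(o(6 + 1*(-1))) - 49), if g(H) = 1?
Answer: -443905/48 ≈ -9248.0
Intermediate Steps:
68*(-136) + 1/(g(o(6 + 1*(-1))) - 49) = 68*(-136) + 1/(1 - 49) = -9248 + 1/(-48) = -9248 - 1/48 = -443905/48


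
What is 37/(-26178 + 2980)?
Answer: -37/23198 ≈ -0.0015950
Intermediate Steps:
37/(-26178 + 2980) = 37/(-23198) = 37*(-1/23198) = -37/23198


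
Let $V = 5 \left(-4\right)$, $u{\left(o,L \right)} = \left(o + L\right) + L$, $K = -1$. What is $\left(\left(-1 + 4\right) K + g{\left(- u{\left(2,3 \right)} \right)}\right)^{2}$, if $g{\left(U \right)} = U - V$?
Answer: $81$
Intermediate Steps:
$u{\left(o,L \right)} = o + 2 L$ ($u{\left(o,L \right)} = \left(L + o\right) + L = o + 2 L$)
$V = -20$
$g{\left(U \right)} = 20 + U$ ($g{\left(U \right)} = U - -20 = U + 20 = 20 + U$)
$\left(\left(-1 + 4\right) K + g{\left(- u{\left(2,3 \right)} \right)}\right)^{2} = \left(\left(-1 + 4\right) \left(-1\right) + \left(20 - \left(2 + 2 \cdot 3\right)\right)\right)^{2} = \left(3 \left(-1\right) + \left(20 - \left(2 + 6\right)\right)\right)^{2} = \left(-3 + \left(20 - 8\right)\right)^{2} = \left(-3 + 12\right)^{2} = 9^{2} = 81$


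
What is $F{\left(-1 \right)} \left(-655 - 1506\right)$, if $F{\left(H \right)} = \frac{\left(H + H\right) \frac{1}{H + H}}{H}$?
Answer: $2161$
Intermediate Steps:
$F{\left(H \right)} = \frac{1}{H}$ ($F{\left(H \right)} = \frac{2 H \frac{1}{2 H}}{H} = 1 \frac{1}{H} = \frac{1}{H}$)
$F{\left(-1 \right)} \left(-655 - 1506\right) = \frac{-655 - 1506}{-1} = \left(-1\right) \left(-2161\right) = 2161$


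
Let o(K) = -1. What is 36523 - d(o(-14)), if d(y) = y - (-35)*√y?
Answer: 36524 - 35*I ≈ 36524.0 - 35.0*I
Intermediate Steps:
d(y) = y + 35*√y
36523 - d(o(-14)) = 36523 - (-1 + 35*√(-1)) = 36523 - (-1 + 35*I) = 36523 + (1 - 35*I) = 36524 - 35*I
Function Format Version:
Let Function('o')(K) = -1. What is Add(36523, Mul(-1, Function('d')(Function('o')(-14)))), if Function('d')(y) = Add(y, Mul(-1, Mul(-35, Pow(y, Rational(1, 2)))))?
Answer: Add(36524, Mul(-35, I)) ≈ Add(36524., Mul(-35.000, I))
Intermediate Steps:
Function('d')(y) = Add(y, Mul(35, Pow(y, Rational(1, 2))))
Add(36523, Mul(-1, Function('d')(Function('o')(-14)))) = Add(36523, Mul(-1, Add(-1, Mul(35, Pow(-1, Rational(1, 2)))))) = Add(36523, Mul(-1, Add(-1, Mul(35, I)))) = Add(36523, Add(1, Mul(-35, I))) = Add(36524, Mul(-35, I))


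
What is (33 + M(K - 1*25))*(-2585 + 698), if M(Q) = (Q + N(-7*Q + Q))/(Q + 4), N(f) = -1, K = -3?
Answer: -516409/8 ≈ -64551.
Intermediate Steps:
M(Q) = (-1 + Q)/(4 + Q) (M(Q) = (Q - 1)/(Q + 4) = (-1 + Q)/(4 + Q))
(33 + M(K - 1*25))*(-2585 + 698) = (33 + (-1 + (-3 - 1*25))/(4 + (-3 - 1*25)))*(-2585 + 698) = (33 + (-1 + (-3 - 25))/(4 + (-3 - 25)))*(-1887) = (33 + (-1 - 28)/(4 - 28))*(-1887) = (33 - 29/(-24))*(-1887) = (33 - 1/24*(-29))*(-1887) = (33 + 29/24)*(-1887) = (821/24)*(-1887) = -516409/8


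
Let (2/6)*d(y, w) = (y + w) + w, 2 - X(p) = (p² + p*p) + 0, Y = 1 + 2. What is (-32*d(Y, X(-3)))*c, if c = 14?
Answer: 38976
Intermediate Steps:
Y = 3
X(p) = 2 - 2*p² (X(p) = 2 - ((p² + p*p) + 0) = 2 - ((p² + p²) + 0) = 2 - (2*p² + 0) = 2 - 2*p²)
d(y, w) = 3*y + 6*w (d(y, w) = 3*((y + w) + w) = 3*((w + y) + w) = 3*(y + 2*w) = 3*y + 6*w)
(-32*d(Y, X(-3)))*c = -32*(3*3 + 6*(2 - 2*(-3)²))*14 = -32*(9 + 6*(2 - 2*9))*14 = -32*(9 + 6*(2 - 18))*14 = -32*(9 + 6*(-16))*14 = -32*(9 - 96)*14 = -32*(-87)*14 = 2784*14 = 38976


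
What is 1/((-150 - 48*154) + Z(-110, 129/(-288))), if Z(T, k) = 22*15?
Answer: -1/7212 ≈ -0.00013866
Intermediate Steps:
Z(T, k) = 330
1/((-150 - 48*154) + Z(-110, 129/(-288))) = 1/((-150 - 48*154) + 330) = 1/((-150 - 7392) + 330) = 1/(-7542 + 330) = 1/(-7212) = -1/7212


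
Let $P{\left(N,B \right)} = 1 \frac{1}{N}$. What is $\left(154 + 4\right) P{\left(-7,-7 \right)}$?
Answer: $- \frac{158}{7} \approx -22.571$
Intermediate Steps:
$P{\left(N,B \right)} = \frac{1}{N}$
$\left(154 + 4\right) P{\left(-7,-7 \right)} = \frac{154 + 4}{-7} = 158 \left(- \frac{1}{7}\right) = - \frac{158}{7}$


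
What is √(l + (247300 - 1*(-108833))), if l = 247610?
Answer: √603743 ≈ 777.01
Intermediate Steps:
√(l + (247300 - 1*(-108833))) = √(247610 + (247300 - 1*(-108833))) = √(247610 + (247300 + 108833)) = √(247610 + 356133) = √603743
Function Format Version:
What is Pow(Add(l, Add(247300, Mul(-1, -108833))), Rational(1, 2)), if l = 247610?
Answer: Pow(603743, Rational(1, 2)) ≈ 777.01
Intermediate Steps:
Pow(Add(l, Add(247300, Mul(-1, -108833))), Rational(1, 2)) = Pow(Add(247610, Add(247300, Mul(-1, -108833))), Rational(1, 2)) = Pow(Add(247610, Add(247300, 108833)), Rational(1, 2)) = Pow(Add(247610, 356133), Rational(1, 2)) = Pow(603743, Rational(1, 2))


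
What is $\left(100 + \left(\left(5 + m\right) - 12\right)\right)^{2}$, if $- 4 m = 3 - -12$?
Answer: $\frac{127449}{16} \approx 7965.6$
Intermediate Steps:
$m = - \frac{15}{4}$ ($m = - \frac{3 - -12}{4} = - \frac{3 + 12}{4} = \left(- \frac{1}{4}\right) 15 = - \frac{15}{4} \approx -3.75$)
$\left(100 + \left(\left(5 + m\right) - 12\right)\right)^{2} = \left(100 + \left(\left(5 - \frac{15}{4}\right) - 12\right)\right)^{2} = \left(100 + \left(\frac{5}{4} - 12\right)\right)^{2} = \left(100 - \frac{43}{4}\right)^{2} = \left(\frac{357}{4}\right)^{2} = \frac{127449}{16}$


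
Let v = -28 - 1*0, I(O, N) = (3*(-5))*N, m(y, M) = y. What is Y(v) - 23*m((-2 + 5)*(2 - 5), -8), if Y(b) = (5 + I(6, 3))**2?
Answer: 1807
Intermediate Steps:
I(O, N) = -15*N
v = -28 (v = -28 + 0 = -28)
Y(b) = 1600 (Y(b) = (5 - 15*3)**2 = (5 - 45)**2 = (-40)**2 = 1600)
Y(v) - 23*m((-2 + 5)*(2 - 5), -8) = 1600 - 23*(-2 + 5)*(2 - 5) = 1600 - 23*3*(-3) = 1600 - 23*(-9) = 1600 - 1*(-207) = 1600 + 207 = 1807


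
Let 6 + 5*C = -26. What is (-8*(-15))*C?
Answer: -768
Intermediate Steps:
C = -32/5 (C = -6/5 + (⅕)*(-26) = -6/5 - 26/5 = -32/5 ≈ -6.4000)
(-8*(-15))*C = -8*(-15)*(-32/5) = 120*(-32/5) = -768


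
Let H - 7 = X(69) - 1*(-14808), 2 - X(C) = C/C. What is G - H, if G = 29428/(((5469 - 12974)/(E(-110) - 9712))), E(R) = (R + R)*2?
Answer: 187558976/7505 ≈ 24991.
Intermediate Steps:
X(C) = 1 (X(C) = 2 - C/C = 2 - 1*1 = 2 - 1 = 1)
E(R) = 4*R (E(R) = (2*R)*2 = 4*R)
H = 14816 (H = 7 + (1 - 1*(-14808)) = 7 + (1 + 14808) = 7 + 14809 = 14816)
G = 298753056/7505 (G = 29428/(((5469 - 12974)/(4*(-110) - 9712))) = 29428/((-7505/(-440 - 9712))) = 29428/((-7505/(-10152))) = 29428/((-7505*(-1/10152))) = 29428/(7505/10152) = 29428*(10152/7505) = 298753056/7505 ≈ 39807.)
G - H = 298753056/7505 - 1*14816 = 298753056/7505 - 14816 = 187558976/7505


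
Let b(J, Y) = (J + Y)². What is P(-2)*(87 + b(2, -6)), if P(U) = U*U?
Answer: 412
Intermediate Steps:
P(U) = U²
P(-2)*(87 + b(2, -6)) = (-2)²*(87 + (2 - 6)²) = 4*(87 + (-4)²) = 4*(87 + 16) = 4*103 = 412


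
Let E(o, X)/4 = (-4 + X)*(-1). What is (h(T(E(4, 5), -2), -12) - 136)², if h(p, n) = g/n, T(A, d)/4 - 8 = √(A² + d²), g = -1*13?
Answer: 2621161/144 ≈ 18203.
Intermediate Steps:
E(o, X) = 16 - 4*X (E(o, X) = 4*((-4 + X)*(-1)) = 4*(4 - X) = 16 - 4*X)
g = -13
T(A, d) = 32 + 4*√(A² + d²)
h(p, n) = -13/n
(h(T(E(4, 5), -2), -12) - 136)² = (-13/(-12) - 136)² = (-13*(-1/12) - 136)² = (13/12 - 136)² = (-1619/12)² = 2621161/144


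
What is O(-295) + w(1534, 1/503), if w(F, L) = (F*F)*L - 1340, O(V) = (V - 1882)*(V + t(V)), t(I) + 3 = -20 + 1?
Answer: 348803963/503 ≈ 6.9345e+5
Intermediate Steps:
t(I) = -22 (t(I) = -3 + (-20 + 1) = -3 - 19 = -22)
O(V) = (-1882 + V)*(-22 + V) (O(V) = (V - 1882)*(V - 22) = (-1882 + V)*(-22 + V))
w(F, L) = -1340 + L*F**2 (w(F, L) = F**2*L - 1340 = L*F**2 - 1340 = -1340 + L*F**2)
O(-295) + w(1534, 1/503) = (41404 + (-295)**2 - 1904*(-295)) + (-1340 + 1534**2/503) = (41404 + 87025 + 561680) + (-1340 + (1/503)*2353156) = 690109 + (-1340 + 2353156/503) = 690109 + 1679136/503 = 348803963/503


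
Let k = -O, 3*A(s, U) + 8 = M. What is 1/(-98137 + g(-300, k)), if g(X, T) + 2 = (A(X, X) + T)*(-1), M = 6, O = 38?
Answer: -3/294301 ≈ -1.0194e-5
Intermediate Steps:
A(s, U) = -⅔ (A(s, U) = -8/3 + (⅓)*6 = -8/3 + 2 = -⅔)
k = -38 (k = -1*38 = -38)
g(X, T) = -4/3 - T (g(X, T) = -2 + (-⅔ + T)*(-1) = -2 + (⅔ - T) = -4/3 - T)
1/(-98137 + g(-300, k)) = 1/(-98137 + (-4/3 - 1*(-38))) = 1/(-98137 + (-4/3 + 38)) = 1/(-98137 + 110/3) = 1/(-294301/3) = -3/294301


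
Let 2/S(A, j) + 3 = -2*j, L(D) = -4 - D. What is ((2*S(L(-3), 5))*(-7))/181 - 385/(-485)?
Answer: 183897/228241 ≈ 0.80571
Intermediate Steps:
S(A, j) = 2/(-3 - 2*j)
((2*S(L(-3), 5))*(-7))/181 - 385/(-485) = ((2*(-2/(3 + 2*5)))*(-7))/181 - 385/(-485) = ((2*(-2/(3 + 10)))*(-7))*(1/181) - 385*(-1/485) = ((2*(-2/13))*(-7))*(1/181) + 77/97 = -4/13*(-7)*(1/181) + 77/97 = (28/13)*(1/181) + 77/97 = 28/2353 + 77/97 = 183897/228241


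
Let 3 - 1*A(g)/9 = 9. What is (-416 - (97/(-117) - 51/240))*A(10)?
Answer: 11652033/520 ≈ 22408.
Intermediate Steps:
A(g) = -54 (A(g) = 27 - 9*9 = 27 - 81 = -54)
(-416 - (97/(-117) - 51/240))*A(10) = (-416 - (97/(-117) - 51/240))*(-54) = (-416 - (97*(-1/117) - 51*1/240))*(-54) = (-416 - (-97/117 - 17/80))*(-54) = (-416 - 1*(-9749/9360))*(-54) = (-416 + 9749/9360)*(-54) = -3884011/9360*(-54) = 11652033/520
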